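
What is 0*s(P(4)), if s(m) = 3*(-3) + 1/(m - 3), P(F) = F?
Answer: 0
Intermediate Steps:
s(m) = -9 + 1/(-3 + m)
0*s(P(4)) = 0*((28 - 9*4)/(-3 + 4)) = 0*((28 - 36)/1) = 0*(1*(-8)) = 0*(-8) = 0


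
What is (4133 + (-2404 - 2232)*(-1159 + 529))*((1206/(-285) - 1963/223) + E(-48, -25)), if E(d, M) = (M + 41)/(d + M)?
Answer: -59948496925199/1546505 ≈ -3.8764e+7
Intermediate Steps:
E(d, M) = (41 + M)/(M + d)
(4133 + (-2404 - 2232)*(-1159 + 529))*((1206/(-285) - 1963/223) + E(-48, -25)) = (4133 + (-2404 - 2232)*(-1159 + 529))*((1206/(-285) - 1963/223) + (41 - 25)/(-25 - 48)) = (4133 - 4636*(-630))*((1206*(-1/285) - 1963*1/223) + 16/(-73)) = (4133 + 2920680)*((-402/95 - 1963/223) - 1/73*16) = 2924813*(-276131/21185 - 16/73) = 2924813*(-20496523/1546505) = -59948496925199/1546505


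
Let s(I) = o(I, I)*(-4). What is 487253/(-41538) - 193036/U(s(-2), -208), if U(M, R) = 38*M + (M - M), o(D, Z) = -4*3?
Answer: -371128285/3156888 ≈ -117.56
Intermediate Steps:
o(D, Z) = -12
s(I) = 48 (s(I) = -12*(-4) = 48)
U(M, R) = 38*M (U(M, R) = 38*M + 0 = 38*M)
487253/(-41538) - 193036/U(s(-2), -208) = 487253/(-41538) - 193036/(38*48) = 487253*(-1/41538) - 193036/1824 = -487253/41538 - 193036*1/1824 = -487253/41538 - 48259/456 = -371128285/3156888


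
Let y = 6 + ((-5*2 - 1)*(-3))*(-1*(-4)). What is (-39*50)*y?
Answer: -269100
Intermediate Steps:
y = 138 (y = 6 + ((-10 - 1)*(-3))*4 = 6 - 11*(-3)*4 = 6 + 33*4 = 6 + 132 = 138)
(-39*50)*y = -39*50*138 = -1950*138 = -269100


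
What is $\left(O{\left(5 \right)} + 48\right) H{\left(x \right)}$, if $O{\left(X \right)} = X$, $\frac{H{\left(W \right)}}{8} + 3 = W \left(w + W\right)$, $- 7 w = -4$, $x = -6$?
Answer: $\frac{87768}{7} \approx 12538.0$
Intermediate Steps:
$w = \frac{4}{7}$ ($w = \left(- \frac{1}{7}\right) \left(-4\right) = \frac{4}{7} \approx 0.57143$)
$H{\left(W \right)} = -24 + 8 W \left(\frac{4}{7} + W\right)$
$\left(O{\left(5 \right)} + 48\right) H{\left(x \right)} = \left(5 + 48\right) \left(-24 + 8 \left(-6\right)^{2} + \frac{32}{7} \left(-6\right)\right) = 53 \left(-24 + 8 \cdot 36 - \frac{192}{7}\right) = 53 \left(-24 + 288 - \frac{192}{7}\right) = 53 \cdot \frac{1656}{7} = \frac{87768}{7}$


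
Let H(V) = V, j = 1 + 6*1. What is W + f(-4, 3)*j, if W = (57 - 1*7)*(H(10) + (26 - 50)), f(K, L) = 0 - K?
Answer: -672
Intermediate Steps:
j = 7 (j = 1 + 6 = 7)
f(K, L) = -K
W = -700 (W = (57 - 1*7)*(10 + (26 - 50)) = (57 - 7)*(10 - 24) = 50*(-14) = -700)
W + f(-4, 3)*j = -700 - 1*(-4)*7 = -700 + 4*7 = -700 + 28 = -672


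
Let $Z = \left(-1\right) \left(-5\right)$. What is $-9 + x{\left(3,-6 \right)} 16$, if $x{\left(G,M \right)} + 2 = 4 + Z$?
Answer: $103$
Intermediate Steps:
$Z = 5$
$x{\left(G,M \right)} = 7$ ($x{\left(G,M \right)} = -2 + \left(4 + 5\right) = -2 + 9 = 7$)
$-9 + x{\left(3,-6 \right)} 16 = -9 + 7 \cdot 16 = -9 + 112 = 103$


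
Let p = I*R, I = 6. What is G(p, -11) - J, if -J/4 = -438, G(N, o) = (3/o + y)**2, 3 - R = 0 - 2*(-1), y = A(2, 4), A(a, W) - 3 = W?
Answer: -206516/121 ≈ -1706.7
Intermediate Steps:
A(a, W) = 3 + W
y = 7 (y = 3 + 4 = 7)
R = 1 (R = 3 - (0 - 2*(-1)) = 3 - (0 + 2) = 3 - 1*2 = 3 - 2 = 1)
p = 6 (p = 6*1 = 6)
G(N, o) = (7 + 3/o)**2 (G(N, o) = (3/o + 7)**2 = (7 + 3/o)**2)
J = 1752 (J = -4*(-438) = 1752)
G(p, -11) - J = (3 + 7*(-11))**2/(-11)**2 - 1*1752 = (3 - 77)**2/121 - 1752 = (1/121)*(-74)**2 - 1752 = (1/121)*5476 - 1752 = 5476/121 - 1752 = -206516/121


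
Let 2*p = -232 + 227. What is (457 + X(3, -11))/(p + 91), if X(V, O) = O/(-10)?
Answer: 1527/295 ≈ 5.1763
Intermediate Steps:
p = -5/2 (p = (-232 + 227)/2 = (1/2)*(-5) = -5/2 ≈ -2.5000)
X(V, O) = -O/10 (X(V, O) = O*(-1/10) = -O/10)
(457 + X(3, -11))/(p + 91) = (457 - 1/10*(-11))/(-5/2 + 91) = (457 + 11/10)/(177/2) = (4581/10)*(2/177) = 1527/295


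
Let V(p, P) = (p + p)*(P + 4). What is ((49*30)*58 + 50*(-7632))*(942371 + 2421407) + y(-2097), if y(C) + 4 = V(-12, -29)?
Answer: -996821971924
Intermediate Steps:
V(p, P) = 2*p*(4 + P) (V(p, P) = (2*p)*(4 + P) = 2*p*(4 + P))
y(C) = 596 (y(C) = -4 + 2*(-12)*(4 - 29) = -4 + 2*(-12)*(-25) = -4 + 600 = 596)
((49*30)*58 + 50*(-7632))*(942371 + 2421407) + y(-2097) = ((49*30)*58 + 50*(-7632))*(942371 + 2421407) + 596 = (1470*58 - 381600)*3363778 + 596 = (85260 - 381600)*3363778 + 596 = -296340*3363778 + 596 = -996821972520 + 596 = -996821971924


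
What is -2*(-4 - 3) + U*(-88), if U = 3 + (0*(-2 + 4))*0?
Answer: -250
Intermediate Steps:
U = 3 (U = 3 + (0*2)*0 = 3 + 0*0 = 3 + 0 = 3)
-2*(-4 - 3) + U*(-88) = -2*(-4 - 3) + 3*(-88) = -2*(-7) - 264 = 14 - 264 = -250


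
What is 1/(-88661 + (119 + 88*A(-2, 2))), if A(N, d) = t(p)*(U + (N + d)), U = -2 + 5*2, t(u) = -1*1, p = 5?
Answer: -1/89246 ≈ -1.1205e-5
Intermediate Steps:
t(u) = -1
U = 8 (U = -2 + 10 = 8)
A(N, d) = -8 - N - d (A(N, d) = -(8 + (N + d)) = -(8 + N + d) = -8 - N - d)
1/(-88661 + (119 + 88*A(-2, 2))) = 1/(-88661 + (119 + 88*(-8 - 1*(-2) - 1*2))) = 1/(-88661 + (119 + 88*(-8 + 2 - 2))) = 1/(-88661 + (119 + 88*(-8))) = 1/(-88661 + (119 - 704)) = 1/(-88661 - 585) = 1/(-89246) = -1/89246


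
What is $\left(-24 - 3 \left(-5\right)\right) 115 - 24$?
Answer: $-1059$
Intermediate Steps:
$\left(-24 - 3 \left(-5\right)\right) 115 - 24 = \left(-24 - -15\right) 115 - 24 = \left(-24 + 15\right) 115 - 24 = \left(-9\right) 115 - 24 = -1035 - 24 = -1059$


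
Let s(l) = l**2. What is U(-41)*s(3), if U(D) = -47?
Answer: -423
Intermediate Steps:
U(-41)*s(3) = -47*3**2 = -47*9 = -423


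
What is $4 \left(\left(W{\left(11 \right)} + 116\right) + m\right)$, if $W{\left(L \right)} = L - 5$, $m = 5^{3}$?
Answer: $988$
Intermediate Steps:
$m = 125$
$W{\left(L \right)} = -5 + L$ ($W{\left(L \right)} = L - 5 = -5 + L$)
$4 \left(\left(W{\left(11 \right)} + 116\right) + m\right) = 4 \left(\left(\left(-5 + 11\right) + 116\right) + 125\right) = 4 \left(\left(6 + 116\right) + 125\right) = 4 \left(122 + 125\right) = 4 \cdot 247 = 988$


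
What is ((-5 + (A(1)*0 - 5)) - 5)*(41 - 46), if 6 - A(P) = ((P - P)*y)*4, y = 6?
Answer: 75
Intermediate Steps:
A(P) = 6 (A(P) = 6 - (P - P)*6*4 = 6 - 0*6*4 = 6 - 0*4 = 6 - 1*0 = 6 + 0 = 6)
((-5 + (A(1)*0 - 5)) - 5)*(41 - 46) = ((-5 + (6*0 - 5)) - 5)*(41 - 46) = ((-5 + (0 - 5)) - 5)*(-5) = ((-5 - 5) - 5)*(-5) = (-10 - 5)*(-5) = -15*(-5) = 75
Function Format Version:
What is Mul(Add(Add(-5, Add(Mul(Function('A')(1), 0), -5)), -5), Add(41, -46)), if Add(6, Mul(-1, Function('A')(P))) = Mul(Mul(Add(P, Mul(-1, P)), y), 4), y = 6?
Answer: 75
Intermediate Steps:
Function('A')(P) = 6 (Function('A')(P) = Add(6, Mul(-1, Mul(Mul(Add(P, Mul(-1, P)), 6), 4))) = Add(6, Mul(-1, Mul(Mul(0, 6), 4))) = Add(6, Mul(-1, Mul(0, 4))) = Add(6, Mul(-1, 0)) = Add(6, 0) = 6)
Mul(Add(Add(-5, Add(Mul(Function('A')(1), 0), -5)), -5), Add(41, -46)) = Mul(Add(Add(-5, Add(Mul(6, 0), -5)), -5), Add(41, -46)) = Mul(Add(Add(-5, Add(0, -5)), -5), -5) = Mul(Add(Add(-5, -5), -5), -5) = Mul(Add(-10, -5), -5) = Mul(-15, -5) = 75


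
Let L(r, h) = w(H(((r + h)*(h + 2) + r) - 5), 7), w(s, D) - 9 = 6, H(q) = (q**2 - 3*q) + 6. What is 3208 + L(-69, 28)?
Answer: 3223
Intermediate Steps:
H(q) = 6 + q**2 - 3*q
w(s, D) = 15 (w(s, D) = 9 + 6 = 15)
L(r, h) = 15
3208 + L(-69, 28) = 3208 + 15 = 3223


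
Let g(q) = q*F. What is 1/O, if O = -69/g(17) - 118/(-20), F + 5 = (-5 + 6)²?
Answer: 340/2351 ≈ 0.14462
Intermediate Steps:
F = -4 (F = -5 + (-5 + 6)² = -5 + 1² = -5 + 1 = -4)
g(q) = -4*q (g(q) = q*(-4) = -4*q)
O = 2351/340 (O = -69/((-4*17)) - 118/(-20) = -69/(-68) - 118*(-1/20) = -69*(-1/68) + 59/10 = 69/68 + 59/10 = 2351/340 ≈ 6.9147)
1/O = 1/(2351/340) = 340/2351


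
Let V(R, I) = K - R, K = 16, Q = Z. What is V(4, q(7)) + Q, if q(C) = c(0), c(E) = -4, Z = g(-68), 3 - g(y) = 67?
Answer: -52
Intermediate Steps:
g(y) = -64 (g(y) = 3 - 1*67 = 3 - 67 = -64)
Z = -64
Q = -64
q(C) = -4
V(R, I) = 16 - R
V(4, q(7)) + Q = (16 - 1*4) - 64 = (16 - 4) - 64 = 12 - 64 = -52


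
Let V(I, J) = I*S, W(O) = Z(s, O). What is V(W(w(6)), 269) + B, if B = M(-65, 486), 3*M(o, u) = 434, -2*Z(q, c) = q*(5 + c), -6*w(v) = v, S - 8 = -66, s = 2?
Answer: 1130/3 ≈ 376.67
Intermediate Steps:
S = -58 (S = 8 - 66 = -58)
w(v) = -v/6
Z(q, c) = -q*(5 + c)/2
W(O) = -5 - O (W(O) = -1/2*2*(5 + O) = -5 - O)
V(I, J) = -58*I (V(I, J) = I*(-58) = -58*I)
M(o, u) = 434/3 (M(o, u) = (1/3)*434 = 434/3)
B = 434/3 ≈ 144.67
V(W(w(6)), 269) + B = -58*(-5 - (-1)*6/6) + 434/3 = -58*(-5 - 1*(-1)) + 434/3 = -58*(-5 + 1) + 434/3 = -58*(-4) + 434/3 = 232 + 434/3 = 1130/3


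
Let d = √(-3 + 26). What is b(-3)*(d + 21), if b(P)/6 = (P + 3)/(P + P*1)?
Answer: 0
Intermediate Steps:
b(P) = 3*(3 + P)/P (b(P) = 6*((P + 3)/(P + P*1)) = 6*((3 + P)/(P + P)) = 6*((3 + P)/((2*P))) = 6*((3 + P)*(1/(2*P))) = 6*((3 + P)/(2*P)) = 3*(3 + P)/P)
d = √23 ≈ 4.7958
b(-3)*(d + 21) = (3 + 9/(-3))*(√23 + 21) = (3 + 9*(-⅓))*(21 + √23) = (3 - 3)*(21 + √23) = 0*(21 + √23) = 0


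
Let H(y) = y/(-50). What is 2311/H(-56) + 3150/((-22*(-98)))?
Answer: 635975/308 ≈ 2064.9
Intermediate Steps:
H(y) = -y/50 (H(y) = y*(-1/50) = -y/50)
2311/H(-56) + 3150/((-22*(-98))) = 2311/((-1/50*(-56))) + 3150/((-22*(-98))) = 2311/(28/25) + 3150/2156 = 2311*(25/28) + 3150*(1/2156) = 57775/28 + 225/154 = 635975/308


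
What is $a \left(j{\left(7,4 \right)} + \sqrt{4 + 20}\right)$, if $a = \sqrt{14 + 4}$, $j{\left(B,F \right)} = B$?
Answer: $12 \sqrt{3} + 21 \sqrt{2} \approx 50.483$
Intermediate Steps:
$a = 3 \sqrt{2}$ ($a = \sqrt{18} = 3 \sqrt{2} \approx 4.2426$)
$a \left(j{\left(7,4 \right)} + \sqrt{4 + 20}\right) = 3 \sqrt{2} \left(7 + \sqrt{4 + 20}\right) = 3 \sqrt{2} \left(7 + \sqrt{24}\right) = 3 \sqrt{2} \left(7 + 2 \sqrt{6}\right)$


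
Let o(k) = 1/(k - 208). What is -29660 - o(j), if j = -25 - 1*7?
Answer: -7118399/240 ≈ -29660.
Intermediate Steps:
j = -32 (j = -25 - 7 = -32)
o(k) = 1/(-208 + k)
-29660 - o(j) = -29660 - 1/(-208 - 32) = -29660 - 1/(-240) = -29660 - 1*(-1/240) = -29660 + 1/240 = -7118399/240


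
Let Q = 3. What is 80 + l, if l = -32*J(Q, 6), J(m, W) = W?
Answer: -112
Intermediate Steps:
l = -192 (l = -32*6 = -192)
80 + l = 80 - 192 = -112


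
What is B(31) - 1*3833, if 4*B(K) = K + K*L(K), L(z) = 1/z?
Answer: -3825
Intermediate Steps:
B(K) = ¼ + K/4 (B(K) = (K + K/K)/4 = (K + 1)/4 = (1 + K)/4 = ¼ + K/4)
B(31) - 1*3833 = (¼ + (¼)*31) - 1*3833 = (¼ + 31/4) - 3833 = 8 - 3833 = -3825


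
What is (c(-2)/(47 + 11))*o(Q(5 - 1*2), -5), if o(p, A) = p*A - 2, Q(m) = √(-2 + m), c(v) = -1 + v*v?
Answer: -21/58 ≈ -0.36207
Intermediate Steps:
c(v) = -1 + v²
o(p, A) = -2 + A*p (o(p, A) = A*p - 2 = -2 + A*p)
(c(-2)/(47 + 11))*o(Q(5 - 1*2), -5) = ((-1 + (-2)²)/(47 + 11))*(-2 - 5*√(-2 + (5 - 1*2))) = ((-1 + 4)/58)*(-2 - 5*√(-2 + (5 - 2))) = (3*(1/58))*(-2 - 5*√(-2 + 3)) = 3*(-2 - 5*√1)/58 = 3*(-2 - 5*1)/58 = 3*(-2 - 5)/58 = (3/58)*(-7) = -21/58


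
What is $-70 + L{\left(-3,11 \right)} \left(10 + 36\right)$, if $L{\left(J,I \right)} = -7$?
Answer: $-392$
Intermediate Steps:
$-70 + L{\left(-3,11 \right)} \left(10 + 36\right) = -70 - 7 \left(10 + 36\right) = -70 - 322 = -392$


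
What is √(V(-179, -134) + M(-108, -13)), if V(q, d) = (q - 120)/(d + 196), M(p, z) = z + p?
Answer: I*√483662/62 ≈ 11.217*I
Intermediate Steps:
M(p, z) = p + z
V(q, d) = (-120 + q)/(196 + d)
√(V(-179, -134) + M(-108, -13)) = √((-120 - 179)/(196 - 134) + (-108 - 13)) = √(-299/62 - 121) = √(-7801/62) = I*√483662/62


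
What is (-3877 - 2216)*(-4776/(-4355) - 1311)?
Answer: 34758304497/4355 ≈ 7.9812e+6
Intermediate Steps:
(-3877 - 2216)*(-4776/(-4355) - 1311) = -6093*(-4776*(-1/4355) - 1311) = -6093*(4776/4355 - 1311) = -6093*(-5704629/4355) = 34758304497/4355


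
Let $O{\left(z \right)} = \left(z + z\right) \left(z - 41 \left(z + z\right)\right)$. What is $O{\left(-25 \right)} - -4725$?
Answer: $-96525$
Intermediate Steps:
$O{\left(z \right)} = - 162 z^{2}$ ($O{\left(z \right)} = 2 z \left(z - 41 \cdot 2 z\right) = 2 z \left(z - 82 z\right) = 2 z \left(- 81 z\right) = - 162 z^{2}$)
$O{\left(-25 \right)} - -4725 = - 162 \left(-25\right)^{2} - -4725 = \left(-162\right) 625 + 4725 = -101250 + 4725 = -96525$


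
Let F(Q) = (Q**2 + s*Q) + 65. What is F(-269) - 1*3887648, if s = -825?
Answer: -3593297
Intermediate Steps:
F(Q) = 65 + Q**2 - 825*Q (F(Q) = (Q**2 - 825*Q) + 65 = 65 + Q**2 - 825*Q)
F(-269) - 1*3887648 = (65 + (-269)**2 - 825*(-269)) - 1*3887648 = (65 + 72361 + 221925) - 3887648 = 294351 - 3887648 = -3593297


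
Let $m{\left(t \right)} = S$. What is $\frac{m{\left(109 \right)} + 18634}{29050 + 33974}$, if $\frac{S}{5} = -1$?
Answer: $\frac{1433}{4848} \approx 0.29559$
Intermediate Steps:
$S = -5$ ($S = 5 \left(-1\right) = -5$)
$m{\left(t \right)} = -5$
$\frac{m{\left(109 \right)} + 18634}{29050 + 33974} = \frac{-5 + 18634}{29050 + 33974} = \frac{18629}{63024} = 18629 \cdot \frac{1}{63024} = \frac{1433}{4848}$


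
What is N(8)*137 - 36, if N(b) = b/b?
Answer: 101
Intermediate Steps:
N(b) = 1
N(8)*137 - 36 = 1*137 - 36 = 137 - 36 = 101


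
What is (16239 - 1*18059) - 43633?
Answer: -45453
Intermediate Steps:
(16239 - 1*18059) - 43633 = (16239 - 18059) - 43633 = -1820 - 43633 = -45453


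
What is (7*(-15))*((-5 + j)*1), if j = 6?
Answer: -105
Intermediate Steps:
(7*(-15))*((-5 + j)*1) = (7*(-15))*((-5 + 6)*1) = -105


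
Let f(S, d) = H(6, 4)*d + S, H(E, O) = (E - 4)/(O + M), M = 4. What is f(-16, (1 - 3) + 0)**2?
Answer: 1089/4 ≈ 272.25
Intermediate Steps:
H(E, O) = (-4 + E)/(4 + O) (H(E, O) = (E - 4)/(O + 4) = (-4 + E)/(4 + O))
f(S, d) = S + d/4 (f(S, d) = ((-4 + 6)/(4 + 4))*d + S = (2/8)*d + S = ((1/8)*2)*d + S = d/4 + S = S + d/4)
f(-16, (1 - 3) + 0)**2 = (-16 + ((1 - 3) + 0)/4)**2 = (-16 + (-2 + 0)/4)**2 = (-16 + (1/4)*(-2))**2 = (-16 - 1/2)**2 = (-33/2)**2 = 1089/4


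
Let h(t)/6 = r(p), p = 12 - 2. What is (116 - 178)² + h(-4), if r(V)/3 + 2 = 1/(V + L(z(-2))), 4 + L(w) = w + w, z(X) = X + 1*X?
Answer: 3799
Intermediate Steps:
p = 10
z(X) = 2*X (z(X) = X + X = 2*X)
L(w) = -4 + 2*w (L(w) = -4 + (w + w) = -4 + 2*w)
r(V) = -6 + 3/(-12 + V) (r(V) = -6 + 3/(V + (-4 + 2*(2*(-2)))) = -6 + 3/(V + (-4 + 2*(-4))) = -6 + 3/(V + (-4 - 8)) = -6 + 3/(V - 12) = -6 + 3/(-12 + V))
h(t) = -45 (h(t) = 6*(3*(25 - 2*10)/(-12 + 10)) = 6*(3*(25 - 20)/(-2)) = 6*(3*(-½)*5) = 6*(-15/2) = -45)
(116 - 178)² + h(-4) = (116 - 178)² - 45 = (-62)² - 45 = 3844 - 45 = 3799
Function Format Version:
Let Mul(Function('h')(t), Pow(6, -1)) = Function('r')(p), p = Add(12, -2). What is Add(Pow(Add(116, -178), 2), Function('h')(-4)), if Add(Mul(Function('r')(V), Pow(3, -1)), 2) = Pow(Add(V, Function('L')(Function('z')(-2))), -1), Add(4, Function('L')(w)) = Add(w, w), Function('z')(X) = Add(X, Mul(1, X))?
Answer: 3799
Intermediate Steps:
p = 10
Function('z')(X) = Mul(2, X) (Function('z')(X) = Add(X, X) = Mul(2, X))
Function('L')(w) = Add(-4, Mul(2, w)) (Function('L')(w) = Add(-4, Add(w, w)) = Add(-4, Mul(2, w)))
Function('r')(V) = Add(-6, Mul(3, Pow(Add(-12, V), -1))) (Function('r')(V) = Add(-6, Mul(3, Pow(Add(V, Add(-4, Mul(2, Mul(2, -2)))), -1))) = Add(-6, Mul(3, Pow(Add(V, Add(-4, Mul(2, -4))), -1))) = Add(-6, Mul(3, Pow(Add(V, Add(-4, -8)), -1))) = Add(-6, Mul(3, Pow(Add(V, -12), -1))) = Add(-6, Mul(3, Pow(Add(-12, V), -1))))
Function('h')(t) = -45 (Function('h')(t) = Mul(6, Mul(3, Pow(Add(-12, 10), -1), Add(25, Mul(-2, 10)))) = Mul(6, Mul(3, Pow(-2, -1), Add(25, -20))) = Mul(6, Mul(3, Rational(-1, 2), 5)) = Mul(6, Rational(-15, 2)) = -45)
Add(Pow(Add(116, -178), 2), Function('h')(-4)) = Add(Pow(Add(116, -178), 2), -45) = Add(Pow(-62, 2), -45) = Add(3844, -45) = 3799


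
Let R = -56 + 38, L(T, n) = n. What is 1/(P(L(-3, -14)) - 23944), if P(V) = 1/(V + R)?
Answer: -32/766209 ≈ -4.1764e-5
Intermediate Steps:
R = -18
P(V) = 1/(-18 + V) (P(V) = 1/(V - 18) = 1/(-18 + V))
1/(P(L(-3, -14)) - 23944) = 1/(1/(-18 - 14) - 23944) = 1/(1/(-32) - 23944) = 1/(-1/32 - 23944) = 1/(-766209/32) = -32/766209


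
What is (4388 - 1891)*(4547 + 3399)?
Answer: 19841162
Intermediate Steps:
(4388 - 1891)*(4547 + 3399) = 2497*7946 = 19841162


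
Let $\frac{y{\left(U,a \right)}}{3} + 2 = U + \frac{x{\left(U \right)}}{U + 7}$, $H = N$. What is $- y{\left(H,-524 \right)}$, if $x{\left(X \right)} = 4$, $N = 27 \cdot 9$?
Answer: $- \frac{90381}{125} \approx -723.05$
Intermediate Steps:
$N = 243$
$H = 243$
$y{\left(U,a \right)} = -6 + 3 U + \frac{12}{7 + U}$ ($y{\left(U,a \right)} = -6 + 3 \left(U + \frac{4}{U + 7}\right) = -6 + 3 \left(U + \frac{4}{7 + U}\right) = -6 + \left(3 U + \frac{12}{7 + U}\right) = -6 + 3 U + \frac{12}{7 + U}$)
$- y{\left(H,-524 \right)} = - \frac{3 \left(-10 + 243^{2} + 5 \cdot 243\right)}{7 + 243} = - \frac{3 \left(-10 + 59049 + 1215\right)}{250} = - \frac{3 \cdot 60254}{250} = \left(-1\right) \frac{90381}{125} = - \frac{90381}{125}$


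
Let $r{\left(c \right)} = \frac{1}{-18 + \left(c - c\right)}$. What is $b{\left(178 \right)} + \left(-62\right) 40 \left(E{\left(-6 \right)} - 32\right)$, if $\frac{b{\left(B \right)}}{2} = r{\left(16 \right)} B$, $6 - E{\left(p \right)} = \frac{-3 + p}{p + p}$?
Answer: $\frac{596882}{9} \approx 66320.0$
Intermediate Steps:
$E{\left(p \right)} = 6 - \frac{-3 + p}{2 p}$ ($E{\left(p \right)} = 6 - \frac{-3 + p}{p + p} = 6 - \frac{-3 + p}{2 p}$)
$r{\left(c \right)} = - \frac{1}{18}$ ($r{\left(c \right)} = \frac{1}{-18 + 0} = \frac{1}{-18} = - \frac{1}{18}$)
$b{\left(B \right)} = - \frac{B}{9}$ ($b{\left(B \right)} = 2 \left(- \frac{B}{18}\right) = - \frac{B}{9}$)
$b{\left(178 \right)} + \left(-62\right) 40 \left(E{\left(-6 \right)} - 32\right) = \left(- \frac{1}{9}\right) 178 + \left(-62\right) 40 \left(\frac{3 + 11 \left(-6\right)}{2 \left(-6\right)} - 32\right) = - \frac{178}{9} - 2480 \left(\frac{1}{2} \left(- \frac{1}{6}\right) \left(3 - 66\right) - 32\right) = - \frac{178}{9} - 2480 \left(\frac{1}{2} \left(- \frac{1}{6}\right) \left(-63\right) - 32\right) = - \frac{178}{9} - 2480 \left(\frac{21}{4} - 32\right) = - \frac{178}{9} - -66340 = - \frac{178}{9} + 66340 = \frac{596882}{9}$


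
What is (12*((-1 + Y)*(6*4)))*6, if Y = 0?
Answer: -1728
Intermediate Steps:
(12*((-1 + Y)*(6*4)))*6 = (12*((-1 + 0)*(6*4)))*6 = (12*(-1*24))*6 = (12*(-24))*6 = -288*6 = -1728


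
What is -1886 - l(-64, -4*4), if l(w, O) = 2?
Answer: -1888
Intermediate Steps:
-1886 - l(-64, -4*4) = -1886 - 1*2 = -1886 - 2 = -1888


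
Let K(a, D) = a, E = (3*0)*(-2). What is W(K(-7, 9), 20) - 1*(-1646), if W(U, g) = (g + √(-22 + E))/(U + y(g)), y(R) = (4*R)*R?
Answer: 2622098/1593 + I*√22/1593 ≈ 1646.0 + 0.0029444*I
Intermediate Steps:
E = 0 (E = 0*(-2) = 0)
y(R) = 4*R²
W(U, g) = (g + I*√22)/(U + 4*g²) (W(U, g) = (g + √(-22 + 0))/(U + 4*g²) = (g + √(-22))/(U + 4*g²) = (g + I*√22)/(U + 4*g²))
W(K(-7, 9), 20) - 1*(-1646) = (20 + I*√22)/(-7 + 4*20²) - 1*(-1646) = (20 + I*√22)/(-7 + 4*400) + 1646 = (20 + I*√22)/(-7 + 1600) + 1646 = (20 + I*√22)/1593 + 1646 = (20/1593 + I*√22/1593) + 1646 = 2622098/1593 + I*√22/1593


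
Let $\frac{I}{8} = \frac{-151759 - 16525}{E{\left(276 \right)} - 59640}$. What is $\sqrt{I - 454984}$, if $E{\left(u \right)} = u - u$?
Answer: $\frac{2 i \sqrt{6321350646345}}{7455} \approx 674.51 i$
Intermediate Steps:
$E{\left(u \right)} = 0$
$I = \frac{168284}{7455}$ ($I = 8 \frac{-151759 - 16525}{0 - 59640} = 8 \left(- \frac{168284}{-59640}\right) = 8 \left(\left(-168284\right) \left(- \frac{1}{59640}\right)\right) = 8 \cdot \frac{42071}{14910} = \frac{168284}{7455} \approx 22.573$)
$\sqrt{I - 454984} = \sqrt{\frac{168284}{7455} - 454984} = \sqrt{- \frac{3391737436}{7455}} = \frac{2 i \sqrt{6321350646345}}{7455}$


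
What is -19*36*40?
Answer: -27360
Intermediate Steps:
-19*36*40 = -684*40 = -27360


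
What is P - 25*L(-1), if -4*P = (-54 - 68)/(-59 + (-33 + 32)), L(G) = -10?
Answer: 29939/120 ≈ 249.49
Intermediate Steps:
P = -61/120 (P = -(-54 - 68)/(4*(-59 + (-33 + 32))) = -(-61)/(2*(-59 - 1)) = -(-61)/(2*(-60)) = -(-61)*(-1)/(2*60) = -1/4*61/30 = -61/120 ≈ -0.50833)
P - 25*L(-1) = -61/120 - 25*(-10) = -61/120 + 250 = 29939/120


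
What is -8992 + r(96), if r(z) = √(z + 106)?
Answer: -8992 + √202 ≈ -8977.8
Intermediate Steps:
r(z) = √(106 + z)
-8992 + r(96) = -8992 + √(106 + 96) = -8992 + √202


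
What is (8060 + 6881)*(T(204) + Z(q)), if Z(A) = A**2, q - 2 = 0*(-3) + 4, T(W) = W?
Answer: 3585840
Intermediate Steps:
q = 6 (q = 2 + (0*(-3) + 4) = 2 + (0 + 4) = 2 + 4 = 6)
(8060 + 6881)*(T(204) + Z(q)) = (8060 + 6881)*(204 + 6**2) = 14941*(204 + 36) = 14941*240 = 3585840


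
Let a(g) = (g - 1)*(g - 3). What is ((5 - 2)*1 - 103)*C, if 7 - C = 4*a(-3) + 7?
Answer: 9600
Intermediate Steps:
a(g) = (-1 + g)*(-3 + g)
C = -96 (C = 7 - (4*(3 + (-3)² - 4*(-3)) + 7) = 7 - (4*(3 + 9 + 12) + 7) = 7 - (4*24 + 7) = 7 - (96 + 7) = 7 - 1*103 = 7 - 103 = -96)
((5 - 2)*1 - 103)*C = ((5 - 2)*1 - 103)*(-96) = (3*1 - 103)*(-96) = (3 - 103)*(-96) = -100*(-96) = 9600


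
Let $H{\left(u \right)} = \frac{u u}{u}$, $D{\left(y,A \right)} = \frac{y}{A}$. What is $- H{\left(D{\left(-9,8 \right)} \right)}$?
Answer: $\frac{9}{8} \approx 1.125$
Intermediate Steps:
$H{\left(u \right)} = u$ ($H{\left(u \right)} = \frac{u^{2}}{u} = u$)
$- H{\left(D{\left(-9,8 \right)} \right)} = - \frac{-9}{8} = \left(-1\right) \left(- \frac{9}{8}\right) = \frac{9}{8}$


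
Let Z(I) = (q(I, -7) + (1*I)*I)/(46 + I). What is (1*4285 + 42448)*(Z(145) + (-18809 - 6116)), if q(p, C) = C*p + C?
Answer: -221545824576/191 ≈ -1.1599e+9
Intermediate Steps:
q(p, C) = C + C*p
Z(I) = (-7 + I² - 7*I)/(46 + I) (Z(I) = (-7*(1 + I) + (1*I)*I)/(46 + I) = ((-7 - 7*I) + I*I)/(46 + I) = ((-7 - 7*I) + I²)/(46 + I) = (-7 + I² - 7*I)/(46 + I))
(1*4285 + 42448)*(Z(145) + (-18809 - 6116)) = (1*4285 + 42448)*((-7 + 145² - 7*145)/(46 + 145) + (-18809 - 6116)) = (4285 + 42448)*((-7 + 21025 - 1015)/191 - 24925) = 46733*((1/191)*20003 - 24925) = 46733*(20003/191 - 24925) = 46733*(-4740672/191) = -221545824576/191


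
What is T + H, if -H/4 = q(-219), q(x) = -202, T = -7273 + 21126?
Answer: 14661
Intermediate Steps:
T = 13853
H = 808 (H = -4*(-202) = 808)
T + H = 13853 + 808 = 14661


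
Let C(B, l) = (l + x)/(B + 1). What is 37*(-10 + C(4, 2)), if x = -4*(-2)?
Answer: -296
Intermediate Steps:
x = 8
C(B, l) = (8 + l)/(1 + B) (C(B, l) = (l + 8)/(B + 1) = (8 + l)/(1 + B))
37*(-10 + C(4, 2)) = 37*(-10 + (8 + 2)/(1 + 4)) = 37*(-10 + 10/5) = 37*(-10 + (⅕)*10) = 37*(-10 + 2) = 37*(-8) = -296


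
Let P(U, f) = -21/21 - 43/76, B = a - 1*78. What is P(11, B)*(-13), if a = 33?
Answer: 1547/76 ≈ 20.355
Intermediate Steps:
B = -45 (B = 33 - 1*78 = 33 - 78 = -45)
P(U, f) = -119/76 (P(U, f) = -21*1/21 - 43*1/76 = -1 - 43/76 = -119/76)
P(11, B)*(-13) = -119/76*(-13) = 1547/76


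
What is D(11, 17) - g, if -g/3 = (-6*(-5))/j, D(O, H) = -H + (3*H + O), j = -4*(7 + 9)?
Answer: 1395/32 ≈ 43.594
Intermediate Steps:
j = -64 (j = -4*16 = -64)
D(O, H) = O + 2*H (D(O, H) = -H + (O + 3*H) = O + 2*H)
g = 45/32 (g = -3*(-6*(-5))/(-64) = -90*(-1)/64 = -3*(-15/32) = 45/32 ≈ 1.4063)
D(11, 17) - g = (11 + 2*17) - 1*45/32 = (11 + 34) - 45/32 = 45 - 45/32 = 1395/32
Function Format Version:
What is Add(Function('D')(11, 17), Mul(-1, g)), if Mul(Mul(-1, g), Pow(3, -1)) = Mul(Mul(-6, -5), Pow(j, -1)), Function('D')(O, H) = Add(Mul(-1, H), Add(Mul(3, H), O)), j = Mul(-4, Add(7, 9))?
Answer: Rational(1395, 32) ≈ 43.594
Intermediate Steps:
j = -64 (j = Mul(-4, 16) = -64)
Function('D')(O, H) = Add(O, Mul(2, H)) (Function('D')(O, H) = Add(Mul(-1, H), Add(O, Mul(3, H))) = Add(O, Mul(2, H)))
g = Rational(45, 32) (g = Mul(-3, Mul(Mul(-6, -5), Pow(-64, -1))) = Mul(-3, Mul(30, Rational(-1, 64))) = Mul(-3, Rational(-15, 32)) = Rational(45, 32) ≈ 1.4063)
Add(Function('D')(11, 17), Mul(-1, g)) = Add(Add(11, Mul(2, 17)), Mul(-1, Rational(45, 32))) = Add(Add(11, 34), Rational(-45, 32)) = Add(45, Rational(-45, 32)) = Rational(1395, 32)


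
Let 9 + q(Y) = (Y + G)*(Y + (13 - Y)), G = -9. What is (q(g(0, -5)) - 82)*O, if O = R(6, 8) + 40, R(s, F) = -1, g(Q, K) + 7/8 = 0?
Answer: -68445/8 ≈ -8555.6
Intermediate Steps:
g(Q, K) = -7/8 (g(Q, K) = -7/8 + 0 = -7/8)
q(Y) = -126 + 13*Y (q(Y) = -9 + (Y - 9)*(Y + (13 - Y)) = -9 + (-9 + Y)*13 = -9 + (-117 + 13*Y) = -126 + 13*Y)
O = 39 (O = -1 + 40 = 39)
(q(g(0, -5)) - 82)*O = ((-126 + 13*(-7/8)) - 82)*39 = ((-126 - 91/8) - 82)*39 = (-1099/8 - 82)*39 = -1755/8*39 = -68445/8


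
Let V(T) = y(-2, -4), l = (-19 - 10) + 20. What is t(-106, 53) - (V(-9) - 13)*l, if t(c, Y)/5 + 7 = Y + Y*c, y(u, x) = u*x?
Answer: -27905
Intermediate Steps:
l = -9 (l = -29 + 20 = -9)
t(c, Y) = -35 + 5*Y + 5*Y*c (t(c, Y) = -35 + 5*(Y + Y*c) = -35 + (5*Y + 5*Y*c) = -35 + 5*Y + 5*Y*c)
V(T) = 8 (V(T) = -2*(-4) = 8)
t(-106, 53) - (V(-9) - 13)*l = (-35 + 5*53 + 5*53*(-106)) - (8 - 13)*(-9) = (-35 + 265 - 28090) - (-5)*(-9) = -27860 - 1*45 = -27860 - 45 = -27905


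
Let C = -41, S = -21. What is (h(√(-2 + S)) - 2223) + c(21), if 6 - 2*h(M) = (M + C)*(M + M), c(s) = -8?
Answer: -2205 + 41*I*√23 ≈ -2205.0 + 196.63*I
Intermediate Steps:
h(M) = 3 - M*(-41 + M) (h(M) = 3 - (M - 41)*(M + M)/2 = 3 - (-41 + M)*2*M/2 = 3 - M*(-41 + M))
(h(√(-2 + S)) - 2223) + c(21) = ((3 - (√(-2 - 21))² + 41*√(-2 - 21)) - 2223) - 8 = ((3 - (√(-23))² + 41*√(-23)) - 2223) - 8 = ((3 - (I*√23)² + 41*(I*√23)) - 2223) - 8 = ((3 - 1*(-23) + 41*I*√23) - 2223) - 8 = ((3 + 23 + 41*I*√23) - 2223) - 8 = ((26 + 41*I*√23) - 2223) - 8 = (-2197 + 41*I*√23) - 8 = -2205 + 41*I*√23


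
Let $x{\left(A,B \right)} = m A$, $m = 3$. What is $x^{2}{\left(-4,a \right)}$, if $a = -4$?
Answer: $144$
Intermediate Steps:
$x{\left(A,B \right)} = 3 A$
$x^{2}{\left(-4,a \right)} = \left(3 \left(-4\right)\right)^{2} = \left(-12\right)^{2} = 144$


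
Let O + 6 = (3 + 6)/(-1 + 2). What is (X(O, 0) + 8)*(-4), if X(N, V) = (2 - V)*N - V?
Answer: -56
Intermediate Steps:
O = 3 (O = -6 + (3 + 6)/(-1 + 2) = -6 + 9/1 = -6 + 9*1 = -6 + 9 = 3)
X(N, V) = -V + N*(2 - V) (X(N, V) = N*(2 - V) - V = -V + N*(2 - V))
(X(O, 0) + 8)*(-4) = ((-1*0 + 2*3 - 1*3*0) + 8)*(-4) = ((0 + 6 + 0) + 8)*(-4) = (6 + 8)*(-4) = 14*(-4) = -56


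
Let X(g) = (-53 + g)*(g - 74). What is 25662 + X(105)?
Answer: 27274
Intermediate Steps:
X(g) = (-74 + g)*(-53 + g) (X(g) = (-53 + g)*(-74 + g) = (-74 + g)*(-53 + g))
25662 + X(105) = 25662 + (3922 + 105² - 127*105) = 25662 + (3922 + 11025 - 13335) = 25662 + 1612 = 27274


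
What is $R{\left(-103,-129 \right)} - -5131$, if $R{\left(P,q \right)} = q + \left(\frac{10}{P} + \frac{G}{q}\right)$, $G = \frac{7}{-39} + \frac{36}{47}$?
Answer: $\frac{2833060229}{566397} \approx 5001.9$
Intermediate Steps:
$G = \frac{1075}{1833}$ ($G = 7 \left(- \frac{1}{39}\right) + 36 \cdot \frac{1}{47} = - \frac{7}{39} + \frac{36}{47} = \frac{1075}{1833} \approx 0.58647$)
$R{\left(P,q \right)} = q + \frac{10}{P} + \frac{1075}{1833 q}$ ($R{\left(P,q \right)} = q + \left(\frac{10}{P} + \frac{1075}{1833 q}\right) = q + \frac{10}{P} + \frac{1075}{1833 q}$)
$R{\left(-103,-129 \right)} - -5131 = \left(-129 + \frac{10}{-103} + \frac{1075}{1833 \left(-129\right)}\right) - -5131 = \left(-129 + 10 \left(- \frac{1}{103}\right) + \frac{1075}{1833} \left(- \frac{1}{129}\right)\right) + \left(5162 - 31\right) = \left(-129 - \frac{10}{103} - \frac{25}{5499}\right) + 5131 = - \frac{73122778}{566397} + 5131 = \frac{2833060229}{566397}$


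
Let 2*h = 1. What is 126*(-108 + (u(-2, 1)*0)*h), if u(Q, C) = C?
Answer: -13608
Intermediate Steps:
h = 1/2 (h = (1/2)*1 = 1/2 ≈ 0.50000)
126*(-108 + (u(-2, 1)*0)*h) = 126*(-108 + (1*0)*(1/2)) = 126*(-108 + 0*(1/2)) = 126*(-108 + 0) = 126*(-108) = -13608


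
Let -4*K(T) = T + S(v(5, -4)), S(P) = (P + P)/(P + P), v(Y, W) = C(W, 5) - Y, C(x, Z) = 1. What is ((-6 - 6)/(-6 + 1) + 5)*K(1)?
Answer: -37/10 ≈ -3.7000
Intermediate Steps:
v(Y, W) = 1 - Y
S(P) = 1 (S(P) = (2*P)/((2*P)) = (2*P)*(1/(2*P)) = 1)
K(T) = -1/4 - T/4 (K(T) = -(T + 1)/4 = -(1 + T)/4 = -1/4 - T/4)
((-6 - 6)/(-6 + 1) + 5)*K(1) = ((-6 - 6)/(-6 + 1) + 5)*(-1/4 - 1/4*1) = (-12/(-5) + 5)*(-1/4 - 1/4) = (-12*(-1/5) + 5)*(-1/2) = (12/5 + 5)*(-1/2) = (37/5)*(-1/2) = -37/10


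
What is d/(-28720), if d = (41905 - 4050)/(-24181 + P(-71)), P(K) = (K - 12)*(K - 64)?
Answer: 7571/74534144 ≈ 0.00010158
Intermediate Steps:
P(K) = (-64 + K)*(-12 + K) (P(K) = (-12 + K)*(-64 + K) = (-64 + K)*(-12 + K))
d = -37855/12976 (d = (41905 - 4050)/(-24181 + (768 + (-71)² - 76*(-71))) = 37855/(-24181 + (768 + 5041 + 5396)) = 37855/(-24181 + 11205) = 37855/(-12976) = 37855*(-1/12976) = -37855/12976 ≈ -2.9173)
d/(-28720) = -37855/12976/(-28720) = -37855/12976*(-1/28720) = 7571/74534144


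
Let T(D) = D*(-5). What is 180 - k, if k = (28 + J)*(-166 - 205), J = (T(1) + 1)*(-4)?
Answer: 16504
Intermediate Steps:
T(D) = -5*D
J = 16 (J = (-5*1 + 1)*(-4) = (-5 + 1)*(-4) = -4*(-4) = 16)
k = -16324 (k = (28 + 16)*(-166 - 205) = 44*(-371) = -16324)
180 - k = 180 - 1*(-16324) = 180 + 16324 = 16504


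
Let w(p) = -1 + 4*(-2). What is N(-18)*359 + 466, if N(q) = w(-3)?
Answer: -2765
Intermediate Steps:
w(p) = -9 (w(p) = -1 - 8 = -9)
N(q) = -9
N(-18)*359 + 466 = -9*359 + 466 = -3231 + 466 = -2765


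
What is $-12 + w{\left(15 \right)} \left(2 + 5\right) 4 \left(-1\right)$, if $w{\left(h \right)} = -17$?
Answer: $464$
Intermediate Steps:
$-12 + w{\left(15 \right)} \left(2 + 5\right) 4 \left(-1\right) = -12 - 17 \left(2 + 5\right) 4 \left(-1\right) = -12 - 17 \cdot 7 \cdot 4 \left(-1\right) = -12 - 17 \cdot 28 \left(-1\right) = -12 - -476 = -12 + 476 = 464$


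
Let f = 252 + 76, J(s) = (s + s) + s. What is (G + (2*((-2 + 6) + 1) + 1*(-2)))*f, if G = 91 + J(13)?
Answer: 45264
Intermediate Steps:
J(s) = 3*s (J(s) = 2*s + s = 3*s)
G = 130 (G = 91 + 3*13 = 91 + 39 = 130)
f = 328
(G + (2*((-2 + 6) + 1) + 1*(-2)))*f = (130 + (2*((-2 + 6) + 1) + 1*(-2)))*328 = (130 + (2*(4 + 1) - 2))*328 = (130 + (2*5 - 2))*328 = (130 + (10 - 2))*328 = (130 + 8)*328 = 138*328 = 45264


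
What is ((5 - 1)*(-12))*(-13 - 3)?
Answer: 768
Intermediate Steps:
((5 - 1)*(-12))*(-13 - 3) = (4*(-12))*(-16) = -48*(-16) = 768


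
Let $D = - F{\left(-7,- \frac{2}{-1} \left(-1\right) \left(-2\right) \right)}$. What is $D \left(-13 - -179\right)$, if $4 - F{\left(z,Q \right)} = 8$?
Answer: $664$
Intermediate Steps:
$F{\left(z,Q \right)} = -4$ ($F{\left(z,Q \right)} = 4 - 8 = -4$)
$D = 4$ ($D = \left(-1\right) \left(-4\right) = 4$)
$D \left(-13 - -179\right) = 4 \left(-13 - -179\right) = 4 \left(-13 + 179\right) = 4 \cdot 166 = 664$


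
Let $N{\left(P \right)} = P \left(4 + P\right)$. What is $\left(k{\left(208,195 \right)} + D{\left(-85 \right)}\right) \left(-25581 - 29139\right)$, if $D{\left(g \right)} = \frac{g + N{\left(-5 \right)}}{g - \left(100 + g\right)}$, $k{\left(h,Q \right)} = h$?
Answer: $-11425536$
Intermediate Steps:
$D{\left(g \right)} = - \frac{1}{20} - \frac{g}{100}$ ($D{\left(g \right)} = \frac{g - 5 \left(4 - 5\right)}{g - \left(100 + g\right)} = \frac{g - -5}{g - \left(100 + g\right)} = \frac{g + 5}{-100} = \left(5 + g\right) \left(- \frac{1}{100}\right) = - \frac{1}{20} - \frac{g}{100}$)
$\left(k{\left(208,195 \right)} + D{\left(-85 \right)}\right) \left(-25581 - 29139\right) = \left(208 - - \frac{4}{5}\right) \left(-25581 - 29139\right) = \left(208 + \left(- \frac{1}{20} + \frac{17}{20}\right)\right) \left(-54720\right) = \left(208 + \frac{4}{5}\right) \left(-54720\right) = \frac{1044}{5} \left(-54720\right) = -11425536$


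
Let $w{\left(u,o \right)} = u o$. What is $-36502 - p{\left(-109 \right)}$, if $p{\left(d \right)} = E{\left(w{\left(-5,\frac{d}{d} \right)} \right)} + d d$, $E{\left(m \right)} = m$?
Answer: $-48378$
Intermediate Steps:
$w{\left(u,o \right)} = o u$
$p{\left(d \right)} = -5 + d^{2}$ ($p{\left(d \right)} = \frac{d}{d} \left(-5\right) + d d = 1 \left(-5\right) + d^{2} = -5 + d^{2}$)
$-36502 - p{\left(-109 \right)} = -36502 - \left(-5 + \left(-109\right)^{2}\right) = -36502 - \left(-5 + 11881\right) = -36502 - 11876 = -48378$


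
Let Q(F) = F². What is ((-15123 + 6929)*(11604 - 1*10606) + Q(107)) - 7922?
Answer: -8174085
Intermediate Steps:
((-15123 + 6929)*(11604 - 1*10606) + Q(107)) - 7922 = ((-15123 + 6929)*(11604 - 1*10606) + 107²) - 7922 = (-8194*(11604 - 10606) + 11449) - 7922 = (-8194*998 + 11449) - 7922 = (-8177612 + 11449) - 7922 = -8166163 - 7922 = -8174085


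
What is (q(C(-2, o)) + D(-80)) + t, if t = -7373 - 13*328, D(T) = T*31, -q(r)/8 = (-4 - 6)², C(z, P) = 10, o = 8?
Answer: -14917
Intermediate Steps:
q(r) = -800 (q(r) = -8*(-4 - 6)² = -8*(-10)² = -8*100 = -800)
D(T) = 31*T
t = -11637 (t = -7373 - 4264 = -11637)
(q(C(-2, o)) + D(-80)) + t = (-800 + 31*(-80)) - 11637 = (-800 - 2480) - 11637 = -3280 - 11637 = -14917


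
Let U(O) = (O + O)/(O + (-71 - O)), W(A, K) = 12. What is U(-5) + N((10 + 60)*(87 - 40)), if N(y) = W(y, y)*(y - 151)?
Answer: 2674438/71 ≈ 37668.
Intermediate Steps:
U(O) = -2*O/71 (U(O) = (2*O)/(-71) = (2*O)*(-1/71) = -2*O/71)
N(y) = -1812 + 12*y (N(y) = 12*(y - 151) = 12*(-151 + y) = -1812 + 12*y)
U(-5) + N((10 + 60)*(87 - 40)) = -2/71*(-5) + (-1812 + 12*((10 + 60)*(87 - 40))) = 10/71 + (-1812 + 12*(70*47)) = 10/71 + (-1812 + 12*3290) = 10/71 + (-1812 + 39480) = 10/71 + 37668 = 2674438/71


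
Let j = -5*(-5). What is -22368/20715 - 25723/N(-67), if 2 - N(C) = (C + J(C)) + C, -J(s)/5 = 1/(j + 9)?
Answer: -6073502534/31963245 ≈ -190.02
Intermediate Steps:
j = 25
J(s) = -5/34 (J(s) = -5/(25 + 9) = -5/34)
N(C) = 73/34 - 2*C (N(C) = 2 - ((C - 5/34) + C) = 2 - ((-5/34 + C) + C) = 2 - (-5/34 + 2*C) = 2 + (5/34 - 2*C) = 73/34 - 2*C)
-22368/20715 - 25723/N(-67) = -22368/20715 - 25723/(73/34 - 2*(-67)) = -22368*1/20715 - 25723/(73/34 + 134) = -7456/6905 - 25723/4629/34 = -7456/6905 - 25723*34/4629 = -7456/6905 - 874582/4629 = -6073502534/31963245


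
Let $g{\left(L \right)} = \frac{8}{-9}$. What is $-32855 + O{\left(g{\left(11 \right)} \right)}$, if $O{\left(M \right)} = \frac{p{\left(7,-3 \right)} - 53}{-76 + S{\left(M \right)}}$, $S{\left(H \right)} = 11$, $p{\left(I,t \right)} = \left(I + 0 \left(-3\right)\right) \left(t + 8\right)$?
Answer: $- \frac{2135557}{65} \approx -32855.0$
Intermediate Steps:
$p{\left(I,t \right)} = I \left(8 + t\right)$ ($p{\left(I,t \right)} = \left(I + 0\right) \left(8 + t\right) = I \left(8 + t\right)$)
$g{\left(L \right)} = - \frac{8}{9}$ ($g{\left(L \right)} = 8 \left(- \frac{1}{9}\right) = - \frac{8}{9}$)
$O{\left(M \right)} = \frac{18}{65}$ ($O{\left(M \right)} = \frac{7 \left(8 - 3\right) - 53}{-76 + 11} = \frac{7 \cdot 5 - 53}{-65} = \left(35 - 53\right) \left(- \frac{1}{65}\right) = \left(-18\right) \left(- \frac{1}{65}\right) = \frac{18}{65}$)
$-32855 + O{\left(g{\left(11 \right)} \right)} = -32855 + \frac{18}{65} = - \frac{2135557}{65}$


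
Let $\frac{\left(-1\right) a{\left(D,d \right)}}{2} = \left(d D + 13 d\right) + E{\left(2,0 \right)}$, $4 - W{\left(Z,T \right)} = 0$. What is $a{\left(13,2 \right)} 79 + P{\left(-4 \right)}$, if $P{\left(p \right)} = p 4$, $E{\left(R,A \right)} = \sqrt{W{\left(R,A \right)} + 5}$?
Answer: $-8706$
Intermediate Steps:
$W{\left(Z,T \right)} = 4$ ($W{\left(Z,T \right)} = 4 - 0 = 4 + 0 = 4$)
$E{\left(R,A \right)} = 3$ ($E{\left(R,A \right)} = \sqrt{4 + 5} = \sqrt{9} = 3$)
$a{\left(D,d \right)} = -6 - 26 d - 2 D d$ ($a{\left(D,d \right)} = - 2 \left(\left(d D + 13 d\right) + 3\right) = - 2 \left(\left(D d + 13 d\right) + 3\right) = - 2 \left(\left(13 d + D d\right) + 3\right) = - 2 \left(3 + 13 d + D d\right) = -6 - 26 d - 2 D d$)
$P{\left(p \right)} = 4 p$
$a{\left(13,2 \right)} 79 + P{\left(-4 \right)} = \left(-6 - 52 - 26 \cdot 2\right) 79 + 4 \left(-4\right) = \left(-6 - 52 - 52\right) 79 - 16 = \left(-110\right) 79 - 16 = -8690 - 16 = -8706$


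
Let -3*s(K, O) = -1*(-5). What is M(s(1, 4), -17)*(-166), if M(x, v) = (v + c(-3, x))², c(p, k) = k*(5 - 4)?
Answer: -520576/9 ≈ -57842.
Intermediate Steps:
s(K, O) = -5/3 (s(K, O) = -(-1)*(-5)/3 = -⅓*5 = -5/3)
c(p, k) = k (c(p, k) = k*1 = k)
M(x, v) = (v + x)²
M(s(1, 4), -17)*(-166) = (-17 - 5/3)²*(-166) = (-56/3)²*(-166) = (3136/9)*(-166) = -520576/9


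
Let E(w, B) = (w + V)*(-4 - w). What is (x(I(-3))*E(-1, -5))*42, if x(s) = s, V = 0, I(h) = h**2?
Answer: 1134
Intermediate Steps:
E(w, B) = w*(-4 - w) (E(w, B) = (w + 0)*(-4 - w) = w*(-4 - w))
(x(I(-3))*E(-1, -5))*42 = ((-3)**2*(-(-4 - 1*(-1))))*42 = (9*(-(-4 + 1)))*42 = (9*(-1*(-3)))*42 = (9*3)*42 = 27*42 = 1134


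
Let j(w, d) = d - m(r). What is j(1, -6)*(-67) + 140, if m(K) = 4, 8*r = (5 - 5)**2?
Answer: 810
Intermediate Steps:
r = 0 (r = (5 - 5)**2/8 = (1/8)*0**2 = (1/8)*0 = 0)
j(w, d) = -4 + d (j(w, d) = d - 1*4 = d - 4 = -4 + d)
j(1, -6)*(-67) + 140 = (-4 - 6)*(-67) + 140 = -10*(-67) + 140 = 670 + 140 = 810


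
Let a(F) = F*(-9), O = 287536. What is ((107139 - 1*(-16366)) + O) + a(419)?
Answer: 407270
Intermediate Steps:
a(F) = -9*F
((107139 - 1*(-16366)) + O) + a(419) = ((107139 - 1*(-16366)) + 287536) - 9*419 = ((107139 + 16366) + 287536) - 3771 = (123505 + 287536) - 3771 = 411041 - 3771 = 407270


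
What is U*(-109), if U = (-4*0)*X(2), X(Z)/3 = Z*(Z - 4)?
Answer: 0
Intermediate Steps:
X(Z) = 3*Z*(-4 + Z) (X(Z) = 3*(Z*(Z - 4)) = 3*(Z*(-4 + Z)) = 3*Z*(-4 + Z))
U = 0 (U = (-4*0)*(3*2*(-4 + 2)) = 0*(3*2*(-2)) = 0*(-12) = 0)
U*(-109) = 0*(-109) = 0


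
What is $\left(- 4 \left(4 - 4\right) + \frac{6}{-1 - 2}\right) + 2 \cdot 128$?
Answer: $254$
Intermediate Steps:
$\left(- 4 \left(4 - 4\right) + \frac{6}{-1 - 2}\right) + 2 \cdot 128 = \left(\left(-4\right) 0 + \frac{6}{-3}\right) + 256 = \left(0 + 6 \left(- \frac{1}{3}\right)\right) + 256 = \left(0 - 2\right) + 256 = -2 + 256 = 254$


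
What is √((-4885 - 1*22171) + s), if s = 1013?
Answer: I*√26043 ≈ 161.38*I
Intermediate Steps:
√((-4885 - 1*22171) + s) = √((-4885 - 1*22171) + 1013) = √((-4885 - 22171) + 1013) = √(-27056 + 1013) = √(-26043) = I*√26043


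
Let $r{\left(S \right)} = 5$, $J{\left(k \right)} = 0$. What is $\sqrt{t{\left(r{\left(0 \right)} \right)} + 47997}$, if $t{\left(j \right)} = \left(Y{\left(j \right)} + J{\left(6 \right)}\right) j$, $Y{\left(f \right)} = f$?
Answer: $\sqrt{48022} \approx 219.14$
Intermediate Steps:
$t{\left(j \right)} = j^{2}$ ($t{\left(j \right)} = \left(j + 0\right) j = j j = j^{2}$)
$\sqrt{t{\left(r{\left(0 \right)} \right)} + 47997} = \sqrt{5^{2} + 47997} = \sqrt{25 + 47997} = \sqrt{48022}$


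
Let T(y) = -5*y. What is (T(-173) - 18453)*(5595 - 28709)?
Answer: 406529032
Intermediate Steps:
(T(-173) - 18453)*(5595 - 28709) = (-5*(-173) - 18453)*(5595 - 28709) = (865 - 18453)*(-23114) = -17588*(-23114) = 406529032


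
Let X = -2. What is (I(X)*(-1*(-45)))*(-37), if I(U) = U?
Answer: 3330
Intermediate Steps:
(I(X)*(-1*(-45)))*(-37) = -(-2)*(-45)*(-37) = -2*45*(-37) = -90*(-37) = 3330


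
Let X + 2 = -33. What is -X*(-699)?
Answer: -24465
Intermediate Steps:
X = -35 (X = -2 - 33 = -35)
-X*(-699) = -(-35)*(-699) = -1*24465 = -24465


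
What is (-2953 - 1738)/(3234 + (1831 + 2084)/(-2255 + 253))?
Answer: -9391382/6470553 ≈ -1.4514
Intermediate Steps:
(-2953 - 1738)/(3234 + (1831 + 2084)/(-2255 + 253)) = -4691/(3234 + 3915/(-2002)) = -4691/(3234 + 3915*(-1/2002)) = -4691/(3234 - 3915/2002) = -4691/6470553/2002 = -4691*2002/6470553 = -9391382/6470553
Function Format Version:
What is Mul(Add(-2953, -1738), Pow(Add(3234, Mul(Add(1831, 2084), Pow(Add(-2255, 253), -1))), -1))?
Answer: Rational(-9391382, 6470553) ≈ -1.4514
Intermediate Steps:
Mul(Add(-2953, -1738), Pow(Add(3234, Mul(Add(1831, 2084), Pow(Add(-2255, 253), -1))), -1)) = Mul(-4691, Pow(Add(3234, Mul(3915, Pow(-2002, -1))), -1)) = Mul(-4691, Pow(Add(3234, Mul(3915, Rational(-1, 2002))), -1)) = Mul(-4691, Pow(Add(3234, Rational(-3915, 2002)), -1)) = Mul(-4691, Pow(Rational(6470553, 2002), -1)) = Mul(-4691, Rational(2002, 6470553)) = Rational(-9391382, 6470553)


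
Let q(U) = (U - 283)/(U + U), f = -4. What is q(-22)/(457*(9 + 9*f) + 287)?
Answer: -305/530288 ≈ -0.00057516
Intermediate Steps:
q(U) = (-283 + U)/(2*U) (q(U) = (-283 + U)/((2*U)) = (-283 + U)*(1/(2*U)) = (-283 + U)/(2*U))
q(-22)/(457*(9 + 9*f) + 287) = ((½)*(-283 - 22)/(-22))/(457*(9 + 9*(-4)) + 287) = ((½)*(-1/22)*(-305))/(457*(9 - 36) + 287) = 305/(44*(457*(-27) + 287)) = 305/(44*(-12339 + 287)) = (305/44)/(-12052) = (305/44)*(-1/12052) = -305/530288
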